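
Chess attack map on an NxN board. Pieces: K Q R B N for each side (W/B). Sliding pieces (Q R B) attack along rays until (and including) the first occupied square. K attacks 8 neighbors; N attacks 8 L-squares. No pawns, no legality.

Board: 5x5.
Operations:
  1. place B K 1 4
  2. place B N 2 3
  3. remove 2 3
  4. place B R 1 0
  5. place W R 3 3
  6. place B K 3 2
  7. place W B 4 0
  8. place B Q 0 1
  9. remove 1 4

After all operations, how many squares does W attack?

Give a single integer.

Op 1: place BK@(1,4)
Op 2: place BN@(2,3)
Op 3: remove (2,3)
Op 4: place BR@(1,0)
Op 5: place WR@(3,3)
Op 6: place BK@(3,2)
Op 7: place WB@(4,0)
Op 8: place BQ@(0,1)
Op 9: remove (1,4)
Per-piece attacks for W:
  WR@(3,3): attacks (3,4) (3,2) (4,3) (2,3) (1,3) (0,3) [ray(0,-1) blocked at (3,2)]
  WB@(4,0): attacks (3,1) (2,2) (1,3) (0,4)
Union (9 distinct): (0,3) (0,4) (1,3) (2,2) (2,3) (3,1) (3,2) (3,4) (4,3)

Answer: 9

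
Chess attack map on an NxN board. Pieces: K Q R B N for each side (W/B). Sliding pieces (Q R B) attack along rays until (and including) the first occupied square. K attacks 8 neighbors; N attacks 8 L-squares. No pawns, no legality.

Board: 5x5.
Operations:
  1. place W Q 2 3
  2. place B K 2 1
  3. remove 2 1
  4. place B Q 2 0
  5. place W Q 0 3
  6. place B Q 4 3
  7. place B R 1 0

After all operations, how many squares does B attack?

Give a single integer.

Op 1: place WQ@(2,3)
Op 2: place BK@(2,1)
Op 3: remove (2,1)
Op 4: place BQ@(2,0)
Op 5: place WQ@(0,3)
Op 6: place BQ@(4,3)
Op 7: place BR@(1,0)
Per-piece attacks for B:
  BR@(1,0): attacks (1,1) (1,2) (1,3) (1,4) (2,0) (0,0) [ray(1,0) blocked at (2,0)]
  BQ@(2,0): attacks (2,1) (2,2) (2,3) (3,0) (4,0) (1,0) (3,1) (4,2) (1,1) (0,2) [ray(0,1) blocked at (2,3); ray(-1,0) blocked at (1,0)]
  BQ@(4,3): attacks (4,4) (4,2) (4,1) (4,0) (3,3) (2,3) (3,4) (3,2) (2,1) (1,0) [ray(-1,0) blocked at (2,3); ray(-1,-1) blocked at (1,0)]
Union (20 distinct): (0,0) (0,2) (1,0) (1,1) (1,2) (1,3) (1,4) (2,0) (2,1) (2,2) (2,3) (3,0) (3,1) (3,2) (3,3) (3,4) (4,0) (4,1) (4,2) (4,4)

Answer: 20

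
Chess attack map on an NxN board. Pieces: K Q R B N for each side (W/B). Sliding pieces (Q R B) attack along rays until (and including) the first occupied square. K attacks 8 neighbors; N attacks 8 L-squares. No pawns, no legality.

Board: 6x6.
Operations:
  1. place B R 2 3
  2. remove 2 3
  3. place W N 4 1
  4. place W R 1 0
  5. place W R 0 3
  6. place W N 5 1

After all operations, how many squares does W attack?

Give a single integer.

Op 1: place BR@(2,3)
Op 2: remove (2,3)
Op 3: place WN@(4,1)
Op 4: place WR@(1,0)
Op 5: place WR@(0,3)
Op 6: place WN@(5,1)
Per-piece attacks for W:
  WR@(0,3): attacks (0,4) (0,5) (0,2) (0,1) (0,0) (1,3) (2,3) (3,3) (4,3) (5,3)
  WR@(1,0): attacks (1,1) (1,2) (1,3) (1,4) (1,5) (2,0) (3,0) (4,0) (5,0) (0,0)
  WN@(4,1): attacks (5,3) (3,3) (2,2) (2,0)
  WN@(5,1): attacks (4,3) (3,2) (3,0)
Union (20 distinct): (0,0) (0,1) (0,2) (0,4) (0,5) (1,1) (1,2) (1,3) (1,4) (1,5) (2,0) (2,2) (2,3) (3,0) (3,2) (3,3) (4,0) (4,3) (5,0) (5,3)

Answer: 20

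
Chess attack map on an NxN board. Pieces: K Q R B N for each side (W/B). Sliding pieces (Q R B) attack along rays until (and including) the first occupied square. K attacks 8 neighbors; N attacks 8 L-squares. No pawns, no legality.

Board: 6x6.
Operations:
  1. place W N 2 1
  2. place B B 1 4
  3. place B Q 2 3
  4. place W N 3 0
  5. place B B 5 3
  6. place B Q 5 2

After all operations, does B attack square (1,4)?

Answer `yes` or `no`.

Op 1: place WN@(2,1)
Op 2: place BB@(1,4)
Op 3: place BQ@(2,3)
Op 4: place WN@(3,0)
Op 5: place BB@(5,3)
Op 6: place BQ@(5,2)
Per-piece attacks for B:
  BB@(1,4): attacks (2,5) (2,3) (0,5) (0,3) [ray(1,-1) blocked at (2,3)]
  BQ@(2,3): attacks (2,4) (2,5) (2,2) (2,1) (3,3) (4,3) (5,3) (1,3) (0,3) (3,4) (4,5) (3,2) (4,1) (5,0) (1,4) (1,2) (0,1) [ray(0,-1) blocked at (2,1); ray(1,0) blocked at (5,3); ray(-1,1) blocked at (1,4)]
  BQ@(5,2): attacks (5,3) (5,1) (5,0) (4,2) (3,2) (2,2) (1,2) (0,2) (4,3) (3,4) (2,5) (4,1) (3,0) [ray(0,1) blocked at (5,3); ray(-1,-1) blocked at (3,0)]
  BB@(5,3): attacks (4,4) (3,5) (4,2) (3,1) (2,0)
B attacks (1,4): yes

Answer: yes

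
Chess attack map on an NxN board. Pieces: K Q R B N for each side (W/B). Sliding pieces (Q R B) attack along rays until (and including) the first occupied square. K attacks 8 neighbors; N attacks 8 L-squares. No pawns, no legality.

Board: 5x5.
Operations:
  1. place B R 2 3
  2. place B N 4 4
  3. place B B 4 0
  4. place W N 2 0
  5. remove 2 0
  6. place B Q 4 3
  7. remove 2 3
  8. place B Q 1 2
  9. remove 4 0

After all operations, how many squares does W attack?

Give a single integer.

Answer: 0

Derivation:
Op 1: place BR@(2,3)
Op 2: place BN@(4,4)
Op 3: place BB@(4,0)
Op 4: place WN@(2,0)
Op 5: remove (2,0)
Op 6: place BQ@(4,3)
Op 7: remove (2,3)
Op 8: place BQ@(1,2)
Op 9: remove (4,0)
Per-piece attacks for W:
Union (0 distinct): (none)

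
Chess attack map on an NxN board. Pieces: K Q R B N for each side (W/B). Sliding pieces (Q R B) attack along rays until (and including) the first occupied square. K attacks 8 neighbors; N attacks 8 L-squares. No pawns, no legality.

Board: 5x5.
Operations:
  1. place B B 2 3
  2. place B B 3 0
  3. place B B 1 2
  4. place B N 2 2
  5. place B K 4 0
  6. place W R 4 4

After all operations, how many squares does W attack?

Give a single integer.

Answer: 8

Derivation:
Op 1: place BB@(2,3)
Op 2: place BB@(3,0)
Op 3: place BB@(1,2)
Op 4: place BN@(2,2)
Op 5: place BK@(4,0)
Op 6: place WR@(4,4)
Per-piece attacks for W:
  WR@(4,4): attacks (4,3) (4,2) (4,1) (4,0) (3,4) (2,4) (1,4) (0,4) [ray(0,-1) blocked at (4,0)]
Union (8 distinct): (0,4) (1,4) (2,4) (3,4) (4,0) (4,1) (4,2) (4,3)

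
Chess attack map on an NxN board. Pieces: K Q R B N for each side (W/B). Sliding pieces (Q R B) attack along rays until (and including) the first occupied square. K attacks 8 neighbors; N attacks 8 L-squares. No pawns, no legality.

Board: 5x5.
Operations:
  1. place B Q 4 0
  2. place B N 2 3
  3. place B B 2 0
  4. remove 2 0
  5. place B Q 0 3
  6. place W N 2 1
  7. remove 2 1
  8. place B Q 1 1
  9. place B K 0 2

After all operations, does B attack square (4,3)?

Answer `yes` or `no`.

Op 1: place BQ@(4,0)
Op 2: place BN@(2,3)
Op 3: place BB@(2,0)
Op 4: remove (2,0)
Op 5: place BQ@(0,3)
Op 6: place WN@(2,1)
Op 7: remove (2,1)
Op 8: place BQ@(1,1)
Op 9: place BK@(0,2)
Per-piece attacks for B:
  BK@(0,2): attacks (0,3) (0,1) (1,2) (1,3) (1,1)
  BQ@(0,3): attacks (0,4) (0,2) (1,3) (2,3) (1,4) (1,2) (2,1) (3,0) [ray(0,-1) blocked at (0,2); ray(1,0) blocked at (2,3)]
  BQ@(1,1): attacks (1,2) (1,3) (1,4) (1,0) (2,1) (3,1) (4,1) (0,1) (2,2) (3,3) (4,4) (2,0) (0,2) (0,0) [ray(-1,1) blocked at (0,2)]
  BN@(2,3): attacks (4,4) (0,4) (3,1) (4,2) (1,1) (0,2)
  BQ@(4,0): attacks (4,1) (4,2) (4,3) (4,4) (3,0) (2,0) (1,0) (0,0) (3,1) (2,2) (1,3) (0,4)
B attacks (4,3): yes

Answer: yes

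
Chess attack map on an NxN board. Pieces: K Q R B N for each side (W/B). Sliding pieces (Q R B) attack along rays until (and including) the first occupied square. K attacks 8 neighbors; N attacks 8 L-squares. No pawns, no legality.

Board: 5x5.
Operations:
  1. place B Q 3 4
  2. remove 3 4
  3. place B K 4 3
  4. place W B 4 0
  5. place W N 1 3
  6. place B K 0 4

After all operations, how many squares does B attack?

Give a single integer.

Op 1: place BQ@(3,4)
Op 2: remove (3,4)
Op 3: place BK@(4,3)
Op 4: place WB@(4,0)
Op 5: place WN@(1,3)
Op 6: place BK@(0,4)
Per-piece attacks for B:
  BK@(0,4): attacks (0,3) (1,4) (1,3)
  BK@(4,3): attacks (4,4) (4,2) (3,3) (3,4) (3,2)
Union (8 distinct): (0,3) (1,3) (1,4) (3,2) (3,3) (3,4) (4,2) (4,4)

Answer: 8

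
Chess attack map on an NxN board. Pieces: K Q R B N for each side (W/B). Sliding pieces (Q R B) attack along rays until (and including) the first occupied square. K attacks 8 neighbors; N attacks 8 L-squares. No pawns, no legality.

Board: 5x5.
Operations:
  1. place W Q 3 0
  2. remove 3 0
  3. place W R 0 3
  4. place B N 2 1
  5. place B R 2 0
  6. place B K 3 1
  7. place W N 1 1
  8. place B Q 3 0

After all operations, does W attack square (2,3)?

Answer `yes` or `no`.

Answer: yes

Derivation:
Op 1: place WQ@(3,0)
Op 2: remove (3,0)
Op 3: place WR@(0,3)
Op 4: place BN@(2,1)
Op 5: place BR@(2,0)
Op 6: place BK@(3,1)
Op 7: place WN@(1,1)
Op 8: place BQ@(3,0)
Per-piece attacks for W:
  WR@(0,3): attacks (0,4) (0,2) (0,1) (0,0) (1,3) (2,3) (3,3) (4,3)
  WN@(1,1): attacks (2,3) (3,2) (0,3) (3,0)
W attacks (2,3): yes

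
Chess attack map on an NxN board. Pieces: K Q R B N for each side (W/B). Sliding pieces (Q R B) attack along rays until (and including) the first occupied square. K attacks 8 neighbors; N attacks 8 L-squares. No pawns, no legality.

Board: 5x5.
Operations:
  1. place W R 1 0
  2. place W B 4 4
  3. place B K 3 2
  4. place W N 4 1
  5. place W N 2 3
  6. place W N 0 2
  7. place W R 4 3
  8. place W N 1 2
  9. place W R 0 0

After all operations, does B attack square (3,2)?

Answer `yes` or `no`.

Answer: no

Derivation:
Op 1: place WR@(1,0)
Op 2: place WB@(4,4)
Op 3: place BK@(3,2)
Op 4: place WN@(4,1)
Op 5: place WN@(2,3)
Op 6: place WN@(0,2)
Op 7: place WR@(4,3)
Op 8: place WN@(1,2)
Op 9: place WR@(0,0)
Per-piece attacks for B:
  BK@(3,2): attacks (3,3) (3,1) (4,2) (2,2) (4,3) (4,1) (2,3) (2,1)
B attacks (3,2): no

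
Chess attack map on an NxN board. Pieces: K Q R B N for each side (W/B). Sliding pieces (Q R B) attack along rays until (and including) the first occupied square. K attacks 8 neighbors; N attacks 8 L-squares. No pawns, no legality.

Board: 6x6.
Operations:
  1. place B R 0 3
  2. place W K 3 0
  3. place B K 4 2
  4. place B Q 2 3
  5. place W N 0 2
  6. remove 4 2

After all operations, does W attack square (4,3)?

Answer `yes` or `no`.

Op 1: place BR@(0,3)
Op 2: place WK@(3,0)
Op 3: place BK@(4,2)
Op 4: place BQ@(2,3)
Op 5: place WN@(0,2)
Op 6: remove (4,2)
Per-piece attacks for W:
  WN@(0,2): attacks (1,4) (2,3) (1,0) (2,1)
  WK@(3,0): attacks (3,1) (4,0) (2,0) (4,1) (2,1)
W attacks (4,3): no

Answer: no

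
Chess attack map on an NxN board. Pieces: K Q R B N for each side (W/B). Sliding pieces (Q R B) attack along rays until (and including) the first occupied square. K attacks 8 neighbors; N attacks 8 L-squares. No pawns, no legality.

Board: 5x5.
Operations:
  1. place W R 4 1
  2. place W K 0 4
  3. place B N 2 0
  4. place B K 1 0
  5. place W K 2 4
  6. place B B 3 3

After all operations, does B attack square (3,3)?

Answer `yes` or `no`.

Answer: no

Derivation:
Op 1: place WR@(4,1)
Op 2: place WK@(0,4)
Op 3: place BN@(2,0)
Op 4: place BK@(1,0)
Op 5: place WK@(2,4)
Op 6: place BB@(3,3)
Per-piece attacks for B:
  BK@(1,0): attacks (1,1) (2,0) (0,0) (2,1) (0,1)
  BN@(2,0): attacks (3,2) (4,1) (1,2) (0,1)
  BB@(3,3): attacks (4,4) (4,2) (2,4) (2,2) (1,1) (0,0) [ray(-1,1) blocked at (2,4)]
B attacks (3,3): no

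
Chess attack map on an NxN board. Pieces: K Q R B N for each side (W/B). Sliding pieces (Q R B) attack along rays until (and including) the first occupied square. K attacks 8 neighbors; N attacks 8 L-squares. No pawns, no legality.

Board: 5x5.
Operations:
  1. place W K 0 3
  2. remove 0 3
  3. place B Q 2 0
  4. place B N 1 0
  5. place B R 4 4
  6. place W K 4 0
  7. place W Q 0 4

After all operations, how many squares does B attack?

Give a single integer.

Answer: 16

Derivation:
Op 1: place WK@(0,3)
Op 2: remove (0,3)
Op 3: place BQ@(2,0)
Op 4: place BN@(1,0)
Op 5: place BR@(4,4)
Op 6: place WK@(4,0)
Op 7: place WQ@(0,4)
Per-piece attacks for B:
  BN@(1,0): attacks (2,2) (3,1) (0,2)
  BQ@(2,0): attacks (2,1) (2,2) (2,3) (2,4) (3,0) (4,0) (1,0) (3,1) (4,2) (1,1) (0,2) [ray(1,0) blocked at (4,0); ray(-1,0) blocked at (1,0)]
  BR@(4,4): attacks (4,3) (4,2) (4,1) (4,0) (3,4) (2,4) (1,4) (0,4) [ray(0,-1) blocked at (4,0); ray(-1,0) blocked at (0,4)]
Union (16 distinct): (0,2) (0,4) (1,0) (1,1) (1,4) (2,1) (2,2) (2,3) (2,4) (3,0) (3,1) (3,4) (4,0) (4,1) (4,2) (4,3)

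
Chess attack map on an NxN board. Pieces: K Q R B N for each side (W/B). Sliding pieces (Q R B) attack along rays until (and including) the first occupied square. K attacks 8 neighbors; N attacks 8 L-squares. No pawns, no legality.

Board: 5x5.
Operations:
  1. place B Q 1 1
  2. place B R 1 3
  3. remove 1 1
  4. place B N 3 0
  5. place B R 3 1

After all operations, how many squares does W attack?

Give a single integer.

Answer: 0

Derivation:
Op 1: place BQ@(1,1)
Op 2: place BR@(1,3)
Op 3: remove (1,1)
Op 4: place BN@(3,0)
Op 5: place BR@(3,1)
Per-piece attacks for W:
Union (0 distinct): (none)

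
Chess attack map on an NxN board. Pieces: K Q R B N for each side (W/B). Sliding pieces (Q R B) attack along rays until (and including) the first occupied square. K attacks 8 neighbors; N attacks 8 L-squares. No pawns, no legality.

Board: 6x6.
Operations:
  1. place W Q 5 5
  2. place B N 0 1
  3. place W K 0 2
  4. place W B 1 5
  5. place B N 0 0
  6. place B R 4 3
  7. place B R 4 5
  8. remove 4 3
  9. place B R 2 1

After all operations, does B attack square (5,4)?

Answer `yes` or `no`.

Answer: no

Derivation:
Op 1: place WQ@(5,5)
Op 2: place BN@(0,1)
Op 3: place WK@(0,2)
Op 4: place WB@(1,5)
Op 5: place BN@(0,0)
Op 6: place BR@(4,3)
Op 7: place BR@(4,5)
Op 8: remove (4,3)
Op 9: place BR@(2,1)
Per-piece attacks for B:
  BN@(0,0): attacks (1,2) (2,1)
  BN@(0,1): attacks (1,3) (2,2) (2,0)
  BR@(2,1): attacks (2,2) (2,3) (2,4) (2,5) (2,0) (3,1) (4,1) (5,1) (1,1) (0,1) [ray(-1,0) blocked at (0,1)]
  BR@(4,5): attacks (4,4) (4,3) (4,2) (4,1) (4,0) (5,5) (3,5) (2,5) (1,5) [ray(1,0) blocked at (5,5); ray(-1,0) blocked at (1,5)]
B attacks (5,4): no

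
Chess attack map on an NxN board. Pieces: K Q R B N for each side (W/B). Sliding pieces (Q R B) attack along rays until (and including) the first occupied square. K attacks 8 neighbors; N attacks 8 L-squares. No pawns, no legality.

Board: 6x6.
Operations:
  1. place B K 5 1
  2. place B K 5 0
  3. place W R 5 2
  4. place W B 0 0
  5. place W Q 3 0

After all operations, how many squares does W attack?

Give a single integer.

Op 1: place BK@(5,1)
Op 2: place BK@(5,0)
Op 3: place WR@(5,2)
Op 4: place WB@(0,0)
Op 5: place WQ@(3,0)
Per-piece attacks for W:
  WB@(0,0): attacks (1,1) (2,2) (3,3) (4,4) (5,5)
  WQ@(3,0): attacks (3,1) (3,2) (3,3) (3,4) (3,5) (4,0) (5,0) (2,0) (1,0) (0,0) (4,1) (5,2) (2,1) (1,2) (0,3) [ray(1,0) blocked at (5,0); ray(-1,0) blocked at (0,0); ray(1,1) blocked at (5,2)]
  WR@(5,2): attacks (5,3) (5,4) (5,5) (5,1) (4,2) (3,2) (2,2) (1,2) (0,2) [ray(0,-1) blocked at (5,1)]
Union (24 distinct): (0,0) (0,2) (0,3) (1,0) (1,1) (1,2) (2,0) (2,1) (2,2) (3,1) (3,2) (3,3) (3,4) (3,5) (4,0) (4,1) (4,2) (4,4) (5,0) (5,1) (5,2) (5,3) (5,4) (5,5)

Answer: 24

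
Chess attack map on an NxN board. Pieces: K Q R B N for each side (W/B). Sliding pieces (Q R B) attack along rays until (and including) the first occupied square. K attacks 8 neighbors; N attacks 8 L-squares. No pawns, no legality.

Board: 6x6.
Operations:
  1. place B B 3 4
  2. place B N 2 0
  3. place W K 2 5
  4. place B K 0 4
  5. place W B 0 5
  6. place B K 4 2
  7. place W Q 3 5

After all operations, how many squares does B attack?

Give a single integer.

Op 1: place BB@(3,4)
Op 2: place BN@(2,0)
Op 3: place WK@(2,5)
Op 4: place BK@(0,4)
Op 5: place WB@(0,5)
Op 6: place BK@(4,2)
Op 7: place WQ@(3,5)
Per-piece attacks for B:
  BK@(0,4): attacks (0,5) (0,3) (1,4) (1,5) (1,3)
  BN@(2,0): attacks (3,2) (4,1) (1,2) (0,1)
  BB@(3,4): attacks (4,5) (4,3) (5,2) (2,5) (2,3) (1,2) (0,1) [ray(-1,1) blocked at (2,5)]
  BK@(4,2): attacks (4,3) (4,1) (5,2) (3,2) (5,3) (5,1) (3,3) (3,1)
Union (18 distinct): (0,1) (0,3) (0,5) (1,2) (1,3) (1,4) (1,5) (2,3) (2,5) (3,1) (3,2) (3,3) (4,1) (4,3) (4,5) (5,1) (5,2) (5,3)

Answer: 18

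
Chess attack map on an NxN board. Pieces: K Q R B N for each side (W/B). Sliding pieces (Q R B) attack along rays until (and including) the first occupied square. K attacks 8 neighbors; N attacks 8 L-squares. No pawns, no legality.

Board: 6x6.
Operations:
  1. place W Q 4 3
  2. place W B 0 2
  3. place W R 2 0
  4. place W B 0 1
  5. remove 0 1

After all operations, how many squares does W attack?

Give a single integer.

Op 1: place WQ@(4,3)
Op 2: place WB@(0,2)
Op 3: place WR@(2,0)
Op 4: place WB@(0,1)
Op 5: remove (0,1)
Per-piece attacks for W:
  WB@(0,2): attacks (1,3) (2,4) (3,5) (1,1) (2,0) [ray(1,-1) blocked at (2,0)]
  WR@(2,0): attacks (2,1) (2,2) (2,3) (2,4) (2,5) (3,0) (4,0) (5,0) (1,0) (0,0)
  WQ@(4,3): attacks (4,4) (4,5) (4,2) (4,1) (4,0) (5,3) (3,3) (2,3) (1,3) (0,3) (5,4) (5,2) (3,4) (2,5) (3,2) (2,1) (1,0)
Union (25 distinct): (0,0) (0,3) (1,0) (1,1) (1,3) (2,0) (2,1) (2,2) (2,3) (2,4) (2,5) (3,0) (3,2) (3,3) (3,4) (3,5) (4,0) (4,1) (4,2) (4,4) (4,5) (5,0) (5,2) (5,3) (5,4)

Answer: 25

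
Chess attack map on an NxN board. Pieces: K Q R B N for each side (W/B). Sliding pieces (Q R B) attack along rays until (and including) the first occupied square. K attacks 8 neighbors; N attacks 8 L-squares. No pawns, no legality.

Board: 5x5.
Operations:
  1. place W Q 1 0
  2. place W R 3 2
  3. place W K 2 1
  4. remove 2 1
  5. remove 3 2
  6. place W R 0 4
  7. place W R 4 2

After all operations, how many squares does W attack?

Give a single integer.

Answer: 19

Derivation:
Op 1: place WQ@(1,0)
Op 2: place WR@(3,2)
Op 3: place WK@(2,1)
Op 4: remove (2,1)
Op 5: remove (3,2)
Op 6: place WR@(0,4)
Op 7: place WR@(4,2)
Per-piece attacks for W:
  WR@(0,4): attacks (0,3) (0,2) (0,1) (0,0) (1,4) (2,4) (3,4) (4,4)
  WQ@(1,0): attacks (1,1) (1,2) (1,3) (1,4) (2,0) (3,0) (4,0) (0,0) (2,1) (3,2) (4,3) (0,1)
  WR@(4,2): attacks (4,3) (4,4) (4,1) (4,0) (3,2) (2,2) (1,2) (0,2)
Union (19 distinct): (0,0) (0,1) (0,2) (0,3) (1,1) (1,2) (1,3) (1,4) (2,0) (2,1) (2,2) (2,4) (3,0) (3,2) (3,4) (4,0) (4,1) (4,3) (4,4)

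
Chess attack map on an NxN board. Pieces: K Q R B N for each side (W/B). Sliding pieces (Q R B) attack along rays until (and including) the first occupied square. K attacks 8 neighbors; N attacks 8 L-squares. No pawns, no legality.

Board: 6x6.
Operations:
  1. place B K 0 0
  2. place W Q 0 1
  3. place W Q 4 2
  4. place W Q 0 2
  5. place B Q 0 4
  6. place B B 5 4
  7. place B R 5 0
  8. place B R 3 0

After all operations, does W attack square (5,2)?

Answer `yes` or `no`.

Answer: yes

Derivation:
Op 1: place BK@(0,0)
Op 2: place WQ@(0,1)
Op 3: place WQ@(4,2)
Op 4: place WQ@(0,2)
Op 5: place BQ@(0,4)
Op 6: place BB@(5,4)
Op 7: place BR@(5,0)
Op 8: place BR@(3,0)
Per-piece attacks for W:
  WQ@(0,1): attacks (0,2) (0,0) (1,1) (2,1) (3,1) (4,1) (5,1) (1,2) (2,3) (3,4) (4,5) (1,0) [ray(0,1) blocked at (0,2); ray(0,-1) blocked at (0,0)]
  WQ@(0,2): attacks (0,3) (0,4) (0,1) (1,2) (2,2) (3,2) (4,2) (1,3) (2,4) (3,5) (1,1) (2,0) [ray(0,1) blocked at (0,4); ray(0,-1) blocked at (0,1); ray(1,0) blocked at (4,2)]
  WQ@(4,2): attacks (4,3) (4,4) (4,5) (4,1) (4,0) (5,2) (3,2) (2,2) (1,2) (0,2) (5,3) (5,1) (3,3) (2,4) (1,5) (3,1) (2,0) [ray(-1,0) blocked at (0,2)]
W attacks (5,2): yes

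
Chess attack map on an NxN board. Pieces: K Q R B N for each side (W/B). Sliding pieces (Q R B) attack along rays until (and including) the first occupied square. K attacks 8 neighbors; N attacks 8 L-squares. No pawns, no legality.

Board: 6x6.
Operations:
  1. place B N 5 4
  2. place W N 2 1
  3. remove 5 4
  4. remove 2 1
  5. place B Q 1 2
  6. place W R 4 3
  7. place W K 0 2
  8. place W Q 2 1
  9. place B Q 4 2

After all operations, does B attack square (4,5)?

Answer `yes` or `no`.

Op 1: place BN@(5,4)
Op 2: place WN@(2,1)
Op 3: remove (5,4)
Op 4: remove (2,1)
Op 5: place BQ@(1,2)
Op 6: place WR@(4,3)
Op 7: place WK@(0,2)
Op 8: place WQ@(2,1)
Op 9: place BQ@(4,2)
Per-piece attacks for B:
  BQ@(1,2): attacks (1,3) (1,4) (1,5) (1,1) (1,0) (2,2) (3,2) (4,2) (0,2) (2,3) (3,4) (4,5) (2,1) (0,3) (0,1) [ray(1,0) blocked at (4,2); ray(-1,0) blocked at (0,2); ray(1,-1) blocked at (2,1)]
  BQ@(4,2): attacks (4,3) (4,1) (4,0) (5,2) (3,2) (2,2) (1,2) (5,3) (5,1) (3,3) (2,4) (1,5) (3,1) (2,0) [ray(0,1) blocked at (4,3); ray(-1,0) blocked at (1,2)]
B attacks (4,5): yes

Answer: yes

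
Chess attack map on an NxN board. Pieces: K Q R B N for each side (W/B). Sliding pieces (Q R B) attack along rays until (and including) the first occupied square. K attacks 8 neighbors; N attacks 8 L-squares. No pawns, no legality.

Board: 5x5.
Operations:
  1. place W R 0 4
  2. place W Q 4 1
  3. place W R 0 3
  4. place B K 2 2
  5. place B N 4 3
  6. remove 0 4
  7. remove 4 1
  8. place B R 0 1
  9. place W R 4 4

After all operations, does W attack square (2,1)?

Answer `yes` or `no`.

Op 1: place WR@(0,4)
Op 2: place WQ@(4,1)
Op 3: place WR@(0,3)
Op 4: place BK@(2,2)
Op 5: place BN@(4,3)
Op 6: remove (0,4)
Op 7: remove (4,1)
Op 8: place BR@(0,1)
Op 9: place WR@(4,4)
Per-piece attacks for W:
  WR@(0,3): attacks (0,4) (0,2) (0,1) (1,3) (2,3) (3,3) (4,3) [ray(0,-1) blocked at (0,1); ray(1,0) blocked at (4,3)]
  WR@(4,4): attacks (4,3) (3,4) (2,4) (1,4) (0,4) [ray(0,-1) blocked at (4,3)]
W attacks (2,1): no

Answer: no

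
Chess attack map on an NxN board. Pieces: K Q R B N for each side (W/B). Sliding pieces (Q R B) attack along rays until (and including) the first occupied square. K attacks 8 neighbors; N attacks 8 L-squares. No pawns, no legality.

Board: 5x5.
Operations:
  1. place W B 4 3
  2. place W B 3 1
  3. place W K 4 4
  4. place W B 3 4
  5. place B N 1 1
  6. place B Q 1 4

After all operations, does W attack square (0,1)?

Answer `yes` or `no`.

Op 1: place WB@(4,3)
Op 2: place WB@(3,1)
Op 3: place WK@(4,4)
Op 4: place WB@(3,4)
Op 5: place BN@(1,1)
Op 6: place BQ@(1,4)
Per-piece attacks for W:
  WB@(3,1): attacks (4,2) (4,0) (2,2) (1,3) (0,4) (2,0)
  WB@(3,4): attacks (4,3) (2,3) (1,2) (0,1) [ray(1,-1) blocked at (4,3)]
  WB@(4,3): attacks (3,4) (3,2) (2,1) (1,0) [ray(-1,1) blocked at (3,4)]
  WK@(4,4): attacks (4,3) (3,4) (3,3)
W attacks (0,1): yes

Answer: yes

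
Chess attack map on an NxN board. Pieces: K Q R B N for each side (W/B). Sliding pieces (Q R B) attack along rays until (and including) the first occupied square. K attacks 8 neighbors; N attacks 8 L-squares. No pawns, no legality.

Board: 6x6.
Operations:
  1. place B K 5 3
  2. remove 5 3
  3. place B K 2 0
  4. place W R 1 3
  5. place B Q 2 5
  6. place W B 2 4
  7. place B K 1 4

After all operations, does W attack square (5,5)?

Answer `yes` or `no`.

Answer: no

Derivation:
Op 1: place BK@(5,3)
Op 2: remove (5,3)
Op 3: place BK@(2,0)
Op 4: place WR@(1,3)
Op 5: place BQ@(2,5)
Op 6: place WB@(2,4)
Op 7: place BK@(1,4)
Per-piece attacks for W:
  WR@(1,3): attacks (1,4) (1,2) (1,1) (1,0) (2,3) (3,3) (4,3) (5,3) (0,3) [ray(0,1) blocked at (1,4)]
  WB@(2,4): attacks (3,5) (3,3) (4,2) (5,1) (1,5) (1,3) [ray(-1,-1) blocked at (1,3)]
W attacks (5,5): no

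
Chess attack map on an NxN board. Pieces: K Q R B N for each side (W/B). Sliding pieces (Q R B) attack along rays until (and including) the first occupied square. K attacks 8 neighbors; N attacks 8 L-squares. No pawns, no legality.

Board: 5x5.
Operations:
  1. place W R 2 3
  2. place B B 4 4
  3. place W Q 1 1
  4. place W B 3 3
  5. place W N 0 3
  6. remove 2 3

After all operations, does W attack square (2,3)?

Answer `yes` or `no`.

Op 1: place WR@(2,3)
Op 2: place BB@(4,4)
Op 3: place WQ@(1,1)
Op 4: place WB@(3,3)
Op 5: place WN@(0,3)
Op 6: remove (2,3)
Per-piece attacks for W:
  WN@(0,3): attacks (2,4) (1,1) (2,2)
  WQ@(1,1): attacks (1,2) (1,3) (1,4) (1,0) (2,1) (3,1) (4,1) (0,1) (2,2) (3,3) (2,0) (0,2) (0,0) [ray(1,1) blocked at (3,3)]
  WB@(3,3): attacks (4,4) (4,2) (2,4) (2,2) (1,1) [ray(1,1) blocked at (4,4); ray(-1,-1) blocked at (1,1)]
W attacks (2,3): no

Answer: no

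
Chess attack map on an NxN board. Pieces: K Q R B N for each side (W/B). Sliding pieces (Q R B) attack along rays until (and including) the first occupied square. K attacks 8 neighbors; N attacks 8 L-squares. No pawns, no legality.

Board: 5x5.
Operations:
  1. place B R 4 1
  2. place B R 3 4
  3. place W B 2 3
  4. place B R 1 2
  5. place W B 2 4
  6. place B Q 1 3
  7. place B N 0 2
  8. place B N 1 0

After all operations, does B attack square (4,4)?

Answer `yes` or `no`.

Answer: yes

Derivation:
Op 1: place BR@(4,1)
Op 2: place BR@(3,4)
Op 3: place WB@(2,3)
Op 4: place BR@(1,2)
Op 5: place WB@(2,4)
Op 6: place BQ@(1,3)
Op 7: place BN@(0,2)
Op 8: place BN@(1,0)
Per-piece attacks for B:
  BN@(0,2): attacks (1,4) (2,3) (1,0) (2,1)
  BN@(1,0): attacks (2,2) (3,1) (0,2)
  BR@(1,2): attacks (1,3) (1,1) (1,0) (2,2) (3,2) (4,2) (0,2) [ray(0,1) blocked at (1,3); ray(0,-1) blocked at (1,0); ray(-1,0) blocked at (0,2)]
  BQ@(1,3): attacks (1,4) (1,2) (2,3) (0,3) (2,4) (2,2) (3,1) (4,0) (0,4) (0,2) [ray(0,-1) blocked at (1,2); ray(1,0) blocked at (2,3); ray(1,1) blocked at (2,4); ray(-1,-1) blocked at (0,2)]
  BR@(3,4): attacks (3,3) (3,2) (3,1) (3,0) (4,4) (2,4) [ray(-1,0) blocked at (2,4)]
  BR@(4,1): attacks (4,2) (4,3) (4,4) (4,0) (3,1) (2,1) (1,1) (0,1)
B attacks (4,4): yes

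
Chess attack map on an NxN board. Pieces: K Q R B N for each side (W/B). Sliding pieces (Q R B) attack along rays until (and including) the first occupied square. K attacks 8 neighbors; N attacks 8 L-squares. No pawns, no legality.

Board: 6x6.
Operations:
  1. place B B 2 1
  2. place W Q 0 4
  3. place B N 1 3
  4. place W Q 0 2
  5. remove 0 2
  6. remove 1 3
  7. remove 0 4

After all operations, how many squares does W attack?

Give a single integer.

Answer: 0

Derivation:
Op 1: place BB@(2,1)
Op 2: place WQ@(0,4)
Op 3: place BN@(1,3)
Op 4: place WQ@(0,2)
Op 5: remove (0,2)
Op 6: remove (1,3)
Op 7: remove (0,4)
Per-piece attacks for W:
Union (0 distinct): (none)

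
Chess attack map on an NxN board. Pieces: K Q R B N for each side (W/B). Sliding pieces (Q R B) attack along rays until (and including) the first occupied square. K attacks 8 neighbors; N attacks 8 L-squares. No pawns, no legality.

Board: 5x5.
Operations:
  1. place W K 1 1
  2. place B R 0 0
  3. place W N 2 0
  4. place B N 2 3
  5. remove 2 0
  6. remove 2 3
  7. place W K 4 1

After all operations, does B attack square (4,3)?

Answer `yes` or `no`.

Op 1: place WK@(1,1)
Op 2: place BR@(0,0)
Op 3: place WN@(2,0)
Op 4: place BN@(2,3)
Op 5: remove (2,0)
Op 6: remove (2,3)
Op 7: place WK@(4,1)
Per-piece attacks for B:
  BR@(0,0): attacks (0,1) (0,2) (0,3) (0,4) (1,0) (2,0) (3,0) (4,0)
B attacks (4,3): no

Answer: no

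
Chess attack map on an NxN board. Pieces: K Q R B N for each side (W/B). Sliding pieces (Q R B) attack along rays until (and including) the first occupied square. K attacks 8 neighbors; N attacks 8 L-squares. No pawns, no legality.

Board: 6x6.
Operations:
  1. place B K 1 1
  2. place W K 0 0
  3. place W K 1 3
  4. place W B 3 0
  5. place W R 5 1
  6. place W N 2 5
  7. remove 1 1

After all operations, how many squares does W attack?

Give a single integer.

Op 1: place BK@(1,1)
Op 2: place WK@(0,0)
Op 3: place WK@(1,3)
Op 4: place WB@(3,0)
Op 5: place WR@(5,1)
Op 6: place WN@(2,5)
Op 7: remove (1,1)
Per-piece attacks for W:
  WK@(0,0): attacks (0,1) (1,0) (1,1)
  WK@(1,3): attacks (1,4) (1,2) (2,3) (0,3) (2,4) (2,2) (0,4) (0,2)
  WN@(2,5): attacks (3,3) (4,4) (1,3) (0,4)
  WB@(3,0): attacks (4,1) (5,2) (2,1) (1,2) (0,3)
  WR@(5,1): attacks (5,2) (5,3) (5,4) (5,5) (5,0) (4,1) (3,1) (2,1) (1,1) (0,1)
Union (22 distinct): (0,1) (0,2) (0,3) (0,4) (1,0) (1,1) (1,2) (1,3) (1,4) (2,1) (2,2) (2,3) (2,4) (3,1) (3,3) (4,1) (4,4) (5,0) (5,2) (5,3) (5,4) (5,5)

Answer: 22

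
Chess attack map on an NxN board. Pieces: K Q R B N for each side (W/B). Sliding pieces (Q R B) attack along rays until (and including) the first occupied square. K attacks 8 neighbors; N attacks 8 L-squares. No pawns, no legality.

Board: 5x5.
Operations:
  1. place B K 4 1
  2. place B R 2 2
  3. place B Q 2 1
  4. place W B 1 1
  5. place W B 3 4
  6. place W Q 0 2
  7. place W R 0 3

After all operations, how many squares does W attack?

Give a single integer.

Answer: 14

Derivation:
Op 1: place BK@(4,1)
Op 2: place BR@(2,2)
Op 3: place BQ@(2,1)
Op 4: place WB@(1,1)
Op 5: place WB@(3,4)
Op 6: place WQ@(0,2)
Op 7: place WR@(0,3)
Per-piece attacks for W:
  WQ@(0,2): attacks (0,3) (0,1) (0,0) (1,2) (2,2) (1,3) (2,4) (1,1) [ray(0,1) blocked at (0,3); ray(1,0) blocked at (2,2); ray(1,-1) blocked at (1,1)]
  WR@(0,3): attacks (0,4) (0,2) (1,3) (2,3) (3,3) (4,3) [ray(0,-1) blocked at (0,2)]
  WB@(1,1): attacks (2,2) (2,0) (0,2) (0,0) [ray(1,1) blocked at (2,2); ray(-1,1) blocked at (0,2)]
  WB@(3,4): attacks (4,3) (2,3) (1,2) (0,1)
Union (14 distinct): (0,0) (0,1) (0,2) (0,3) (0,4) (1,1) (1,2) (1,3) (2,0) (2,2) (2,3) (2,4) (3,3) (4,3)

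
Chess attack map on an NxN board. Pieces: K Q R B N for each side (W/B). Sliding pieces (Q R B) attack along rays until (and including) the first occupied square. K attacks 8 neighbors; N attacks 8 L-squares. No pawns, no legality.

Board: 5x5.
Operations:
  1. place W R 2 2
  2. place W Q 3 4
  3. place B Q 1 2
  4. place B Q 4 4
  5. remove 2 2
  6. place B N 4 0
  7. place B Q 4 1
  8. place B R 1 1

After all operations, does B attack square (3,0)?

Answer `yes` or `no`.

Op 1: place WR@(2,2)
Op 2: place WQ@(3,4)
Op 3: place BQ@(1,2)
Op 4: place BQ@(4,4)
Op 5: remove (2,2)
Op 6: place BN@(4,0)
Op 7: place BQ@(4,1)
Op 8: place BR@(1,1)
Per-piece attacks for B:
  BR@(1,1): attacks (1,2) (1,0) (2,1) (3,1) (4,1) (0,1) [ray(0,1) blocked at (1,2); ray(1,0) blocked at (4,1)]
  BQ@(1,2): attacks (1,3) (1,4) (1,1) (2,2) (3,2) (4,2) (0,2) (2,3) (3,4) (2,1) (3,0) (0,3) (0,1) [ray(0,-1) blocked at (1,1); ray(1,1) blocked at (3,4)]
  BN@(4,0): attacks (3,2) (2,1)
  BQ@(4,1): attacks (4,2) (4,3) (4,4) (4,0) (3,1) (2,1) (1,1) (3,2) (2,3) (1,4) (3,0) [ray(0,1) blocked at (4,4); ray(0,-1) blocked at (4,0); ray(-1,0) blocked at (1,1)]
  BQ@(4,4): attacks (4,3) (4,2) (4,1) (3,4) (3,3) (2,2) (1,1) [ray(0,-1) blocked at (4,1); ray(-1,0) blocked at (3,4); ray(-1,-1) blocked at (1,1)]
B attacks (3,0): yes

Answer: yes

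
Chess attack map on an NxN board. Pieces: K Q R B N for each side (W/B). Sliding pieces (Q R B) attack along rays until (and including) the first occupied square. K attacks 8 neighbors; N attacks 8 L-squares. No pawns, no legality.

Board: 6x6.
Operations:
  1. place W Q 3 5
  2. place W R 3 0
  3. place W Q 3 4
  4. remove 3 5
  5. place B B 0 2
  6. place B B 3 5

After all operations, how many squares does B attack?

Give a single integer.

Op 1: place WQ@(3,5)
Op 2: place WR@(3,0)
Op 3: place WQ@(3,4)
Op 4: remove (3,5)
Op 5: place BB@(0,2)
Op 6: place BB@(3,5)
Per-piece attacks for B:
  BB@(0,2): attacks (1,3) (2,4) (3,5) (1,1) (2,0) [ray(1,1) blocked at (3,5)]
  BB@(3,5): attacks (4,4) (5,3) (2,4) (1,3) (0,2) [ray(-1,-1) blocked at (0,2)]
Union (8 distinct): (0,2) (1,1) (1,3) (2,0) (2,4) (3,5) (4,4) (5,3)

Answer: 8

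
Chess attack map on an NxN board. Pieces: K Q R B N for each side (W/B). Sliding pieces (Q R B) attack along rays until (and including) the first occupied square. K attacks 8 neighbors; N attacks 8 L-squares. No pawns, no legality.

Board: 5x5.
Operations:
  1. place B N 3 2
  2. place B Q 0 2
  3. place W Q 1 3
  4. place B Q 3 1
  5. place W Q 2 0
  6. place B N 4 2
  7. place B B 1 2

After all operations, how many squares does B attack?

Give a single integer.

Op 1: place BN@(3,2)
Op 2: place BQ@(0,2)
Op 3: place WQ@(1,3)
Op 4: place BQ@(3,1)
Op 5: place WQ@(2,0)
Op 6: place BN@(4,2)
Op 7: place BB@(1,2)
Per-piece attacks for B:
  BQ@(0,2): attacks (0,3) (0,4) (0,1) (0,0) (1,2) (1,3) (1,1) (2,0) [ray(1,0) blocked at (1,2); ray(1,1) blocked at (1,3); ray(1,-1) blocked at (2,0)]
  BB@(1,2): attacks (2,3) (3,4) (2,1) (3,0) (0,3) (0,1)
  BQ@(3,1): attacks (3,2) (3,0) (4,1) (2,1) (1,1) (0,1) (4,2) (4,0) (2,2) (1,3) (2,0) [ray(0,1) blocked at (3,2); ray(1,1) blocked at (4,2); ray(-1,1) blocked at (1,3); ray(-1,-1) blocked at (2,0)]
  BN@(3,2): attacks (4,4) (2,4) (1,3) (4,0) (2,0) (1,1)
  BN@(4,2): attacks (3,4) (2,3) (3,0) (2,1)
Union (19 distinct): (0,0) (0,1) (0,3) (0,4) (1,1) (1,2) (1,3) (2,0) (2,1) (2,2) (2,3) (2,4) (3,0) (3,2) (3,4) (4,0) (4,1) (4,2) (4,4)

Answer: 19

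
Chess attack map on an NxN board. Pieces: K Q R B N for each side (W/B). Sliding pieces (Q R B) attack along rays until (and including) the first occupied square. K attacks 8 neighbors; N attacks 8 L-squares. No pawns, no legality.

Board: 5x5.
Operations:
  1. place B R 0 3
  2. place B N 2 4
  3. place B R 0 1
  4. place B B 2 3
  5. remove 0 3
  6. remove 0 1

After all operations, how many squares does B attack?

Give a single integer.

Op 1: place BR@(0,3)
Op 2: place BN@(2,4)
Op 3: place BR@(0,1)
Op 4: place BB@(2,3)
Op 5: remove (0,3)
Op 6: remove (0,1)
Per-piece attacks for B:
  BB@(2,3): attacks (3,4) (3,2) (4,1) (1,4) (1,2) (0,1)
  BN@(2,4): attacks (3,2) (4,3) (1,2) (0,3)
Union (8 distinct): (0,1) (0,3) (1,2) (1,4) (3,2) (3,4) (4,1) (4,3)

Answer: 8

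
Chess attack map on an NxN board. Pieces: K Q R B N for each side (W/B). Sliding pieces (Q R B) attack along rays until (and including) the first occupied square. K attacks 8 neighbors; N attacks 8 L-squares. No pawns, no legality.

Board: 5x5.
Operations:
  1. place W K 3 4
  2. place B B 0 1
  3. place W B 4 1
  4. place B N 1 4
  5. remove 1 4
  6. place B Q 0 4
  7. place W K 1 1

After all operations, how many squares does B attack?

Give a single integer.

Op 1: place WK@(3,4)
Op 2: place BB@(0,1)
Op 3: place WB@(4,1)
Op 4: place BN@(1,4)
Op 5: remove (1,4)
Op 6: place BQ@(0,4)
Op 7: place WK@(1,1)
Per-piece attacks for B:
  BB@(0,1): attacks (1,2) (2,3) (3,4) (1,0) [ray(1,1) blocked at (3,4)]
  BQ@(0,4): attacks (0,3) (0,2) (0,1) (1,4) (2,4) (3,4) (1,3) (2,2) (3,1) (4,0) [ray(0,-1) blocked at (0,1); ray(1,0) blocked at (3,4)]
Union (13 distinct): (0,1) (0,2) (0,3) (1,0) (1,2) (1,3) (1,4) (2,2) (2,3) (2,4) (3,1) (3,4) (4,0)

Answer: 13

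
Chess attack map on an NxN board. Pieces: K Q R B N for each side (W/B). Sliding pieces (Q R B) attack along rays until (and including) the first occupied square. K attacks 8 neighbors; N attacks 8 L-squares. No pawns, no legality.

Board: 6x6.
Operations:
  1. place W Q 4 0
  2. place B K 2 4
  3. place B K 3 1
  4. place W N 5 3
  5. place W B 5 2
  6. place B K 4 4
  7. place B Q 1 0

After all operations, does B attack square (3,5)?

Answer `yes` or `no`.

Op 1: place WQ@(4,0)
Op 2: place BK@(2,4)
Op 3: place BK@(3,1)
Op 4: place WN@(5,3)
Op 5: place WB@(5,2)
Op 6: place BK@(4,4)
Op 7: place BQ@(1,0)
Per-piece attacks for B:
  BQ@(1,0): attacks (1,1) (1,2) (1,3) (1,4) (1,5) (2,0) (3,0) (4,0) (0,0) (2,1) (3,2) (4,3) (5,4) (0,1) [ray(1,0) blocked at (4,0)]
  BK@(2,4): attacks (2,5) (2,3) (3,4) (1,4) (3,5) (3,3) (1,5) (1,3)
  BK@(3,1): attacks (3,2) (3,0) (4,1) (2,1) (4,2) (4,0) (2,2) (2,0)
  BK@(4,4): attacks (4,5) (4,3) (5,4) (3,4) (5,5) (5,3) (3,5) (3,3)
B attacks (3,5): yes

Answer: yes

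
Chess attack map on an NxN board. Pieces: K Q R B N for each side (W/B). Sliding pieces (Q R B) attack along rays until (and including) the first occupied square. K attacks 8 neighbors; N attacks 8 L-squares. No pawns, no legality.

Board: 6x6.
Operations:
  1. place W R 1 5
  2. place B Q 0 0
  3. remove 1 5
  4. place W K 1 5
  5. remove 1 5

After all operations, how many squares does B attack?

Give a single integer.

Answer: 15

Derivation:
Op 1: place WR@(1,5)
Op 2: place BQ@(0,0)
Op 3: remove (1,5)
Op 4: place WK@(1,5)
Op 5: remove (1,5)
Per-piece attacks for B:
  BQ@(0,0): attacks (0,1) (0,2) (0,3) (0,4) (0,5) (1,0) (2,0) (3,0) (4,0) (5,0) (1,1) (2,2) (3,3) (4,4) (5,5)
Union (15 distinct): (0,1) (0,2) (0,3) (0,4) (0,5) (1,0) (1,1) (2,0) (2,2) (3,0) (3,3) (4,0) (4,4) (5,0) (5,5)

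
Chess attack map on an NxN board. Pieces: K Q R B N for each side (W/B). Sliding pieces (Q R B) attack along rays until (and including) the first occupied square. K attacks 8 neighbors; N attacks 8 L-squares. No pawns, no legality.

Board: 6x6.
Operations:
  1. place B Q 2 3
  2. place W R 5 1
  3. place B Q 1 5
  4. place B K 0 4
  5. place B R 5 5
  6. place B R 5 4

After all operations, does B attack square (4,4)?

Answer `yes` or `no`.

Answer: yes

Derivation:
Op 1: place BQ@(2,3)
Op 2: place WR@(5,1)
Op 3: place BQ@(1,5)
Op 4: place BK@(0,4)
Op 5: place BR@(5,5)
Op 6: place BR@(5,4)
Per-piece attacks for B:
  BK@(0,4): attacks (0,5) (0,3) (1,4) (1,5) (1,3)
  BQ@(1,5): attacks (1,4) (1,3) (1,2) (1,1) (1,0) (2,5) (3,5) (4,5) (5,5) (0,5) (2,4) (3,3) (4,2) (5,1) (0,4) [ray(1,0) blocked at (5,5); ray(1,-1) blocked at (5,1); ray(-1,-1) blocked at (0,4)]
  BQ@(2,3): attacks (2,4) (2,5) (2,2) (2,1) (2,0) (3,3) (4,3) (5,3) (1,3) (0,3) (3,4) (4,5) (3,2) (4,1) (5,0) (1,4) (0,5) (1,2) (0,1)
  BR@(5,4): attacks (5,5) (5,3) (5,2) (5,1) (4,4) (3,4) (2,4) (1,4) (0,4) [ray(0,1) blocked at (5,5); ray(0,-1) blocked at (5,1); ray(-1,0) blocked at (0,4)]
  BR@(5,5): attacks (5,4) (4,5) (3,5) (2,5) (1,5) [ray(0,-1) blocked at (5,4); ray(-1,0) blocked at (1,5)]
B attacks (4,4): yes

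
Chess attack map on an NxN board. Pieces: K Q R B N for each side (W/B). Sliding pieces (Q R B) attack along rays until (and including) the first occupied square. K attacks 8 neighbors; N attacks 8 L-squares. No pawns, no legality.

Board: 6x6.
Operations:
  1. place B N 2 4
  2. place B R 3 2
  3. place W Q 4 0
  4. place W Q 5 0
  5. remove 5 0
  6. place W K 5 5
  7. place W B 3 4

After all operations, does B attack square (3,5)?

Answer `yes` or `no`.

Op 1: place BN@(2,4)
Op 2: place BR@(3,2)
Op 3: place WQ@(4,0)
Op 4: place WQ@(5,0)
Op 5: remove (5,0)
Op 6: place WK@(5,5)
Op 7: place WB@(3,4)
Per-piece attacks for B:
  BN@(2,4): attacks (4,5) (0,5) (3,2) (4,3) (1,2) (0,3)
  BR@(3,2): attacks (3,3) (3,4) (3,1) (3,0) (4,2) (5,2) (2,2) (1,2) (0,2) [ray(0,1) blocked at (3,4)]
B attacks (3,5): no

Answer: no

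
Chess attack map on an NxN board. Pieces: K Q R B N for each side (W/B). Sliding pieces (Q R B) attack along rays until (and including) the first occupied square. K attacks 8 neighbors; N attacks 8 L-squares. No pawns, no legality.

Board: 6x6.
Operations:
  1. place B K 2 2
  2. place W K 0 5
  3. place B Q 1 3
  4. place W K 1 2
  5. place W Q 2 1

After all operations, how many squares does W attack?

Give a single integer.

Answer: 21

Derivation:
Op 1: place BK@(2,2)
Op 2: place WK@(0,5)
Op 3: place BQ@(1,3)
Op 4: place WK@(1,2)
Op 5: place WQ@(2,1)
Per-piece attacks for W:
  WK@(0,5): attacks (0,4) (1,5) (1,4)
  WK@(1,2): attacks (1,3) (1,1) (2,2) (0,2) (2,3) (2,1) (0,3) (0,1)
  WQ@(2,1): attacks (2,2) (2,0) (3,1) (4,1) (5,1) (1,1) (0,1) (3,2) (4,3) (5,4) (3,0) (1,2) (1,0) [ray(0,1) blocked at (2,2); ray(-1,1) blocked at (1,2)]
Union (21 distinct): (0,1) (0,2) (0,3) (0,4) (1,0) (1,1) (1,2) (1,3) (1,4) (1,5) (2,0) (2,1) (2,2) (2,3) (3,0) (3,1) (3,2) (4,1) (4,3) (5,1) (5,4)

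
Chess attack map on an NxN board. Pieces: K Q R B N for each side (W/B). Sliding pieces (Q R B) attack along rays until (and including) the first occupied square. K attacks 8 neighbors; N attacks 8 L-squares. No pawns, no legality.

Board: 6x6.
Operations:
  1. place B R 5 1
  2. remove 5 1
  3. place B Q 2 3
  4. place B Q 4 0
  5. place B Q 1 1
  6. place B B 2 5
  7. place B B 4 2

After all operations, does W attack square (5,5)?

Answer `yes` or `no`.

Op 1: place BR@(5,1)
Op 2: remove (5,1)
Op 3: place BQ@(2,3)
Op 4: place BQ@(4,0)
Op 5: place BQ@(1,1)
Op 6: place BB@(2,5)
Op 7: place BB@(4,2)
Per-piece attacks for W:
W attacks (5,5): no

Answer: no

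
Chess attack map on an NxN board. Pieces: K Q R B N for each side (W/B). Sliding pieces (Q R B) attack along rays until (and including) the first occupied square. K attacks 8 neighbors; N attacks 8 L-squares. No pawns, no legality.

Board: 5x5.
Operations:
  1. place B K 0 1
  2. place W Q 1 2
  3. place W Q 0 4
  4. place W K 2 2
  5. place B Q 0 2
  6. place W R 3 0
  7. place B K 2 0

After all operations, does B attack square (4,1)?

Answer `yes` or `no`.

Op 1: place BK@(0,1)
Op 2: place WQ@(1,2)
Op 3: place WQ@(0,4)
Op 4: place WK@(2,2)
Op 5: place BQ@(0,2)
Op 6: place WR@(3,0)
Op 7: place BK@(2,0)
Per-piece attacks for B:
  BK@(0,1): attacks (0,2) (0,0) (1,1) (1,2) (1,0)
  BQ@(0,2): attacks (0,3) (0,4) (0,1) (1,2) (1,3) (2,4) (1,1) (2,0) [ray(0,1) blocked at (0,4); ray(0,-1) blocked at (0,1); ray(1,0) blocked at (1,2); ray(1,-1) blocked at (2,0)]
  BK@(2,0): attacks (2,1) (3,0) (1,0) (3,1) (1,1)
B attacks (4,1): no

Answer: no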